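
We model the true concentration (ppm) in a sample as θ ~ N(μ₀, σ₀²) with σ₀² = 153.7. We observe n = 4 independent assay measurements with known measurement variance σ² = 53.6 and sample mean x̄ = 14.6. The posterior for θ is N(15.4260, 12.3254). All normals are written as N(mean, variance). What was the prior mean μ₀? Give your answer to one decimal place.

With known observation variance, the Normal–Normal posterior has precision τ_n = τ₀ + n/σ² and mean μ_n = (τ₀μ₀ + (n/σ²)x̄)/τ_n.
Here τ₀ = 1/153.7 = 0.006506 and τ_data = 4/53.6 = 0.074627, so τ_n = 0.081133.
Rearranging for μ₀: μ₀ = (μ_n·τ_n − τ_data·x̄)/τ₀ = (15.4260·0.081133 − 0.074627·14.6) / 0.006506 = 0.162003/0.006506 ≈ 24.9.

μ₀ = 24.9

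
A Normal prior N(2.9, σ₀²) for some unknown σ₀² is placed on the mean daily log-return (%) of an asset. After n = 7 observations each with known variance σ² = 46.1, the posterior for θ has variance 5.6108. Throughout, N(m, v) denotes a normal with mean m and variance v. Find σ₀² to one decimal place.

For the Normal–Normal model with known σ², precisions add: τ_n = τ₀ + n/σ².
So 1/σ₀² = 1/5.6108 − 7/46.1 = 0.178228 − 0.151844 = 0.026384.
Hence σ₀² = 1/0.026384 ≈ 37.9.

σ₀² = 37.9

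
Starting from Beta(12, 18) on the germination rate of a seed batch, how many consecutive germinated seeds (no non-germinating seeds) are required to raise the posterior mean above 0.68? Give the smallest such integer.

After k germinated seeds and 0 non-germinating seeds the posterior is Beta(12+k, 18), with mean (12+k)/(12+18+k).
Set (12+k)/(30+k) > 0.68 and solve: k > (0.68·30 − 12)/(1 − 0.68) = 26.250.
The smallest integer exceeding 26.250 is 27, and checking k=27: (39)/(57) = 0.6842 > 0.68.

k = 27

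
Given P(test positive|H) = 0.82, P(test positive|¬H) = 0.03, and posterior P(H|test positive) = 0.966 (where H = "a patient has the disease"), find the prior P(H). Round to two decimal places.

In odds form, posterior odds = prior odds × likelihood ratio, so prior odds = posterior odds ÷ LR.
Posterior odds = 0.966/(1−0.966) = 28.4118. LR = 0.82/0.03 = 27.3333.
Prior odds = 28.4118/27.3333 = 1.0395, so P(H) = 1.0395/(1+1.0395) ≈ 0.51.

P(H) = 0.51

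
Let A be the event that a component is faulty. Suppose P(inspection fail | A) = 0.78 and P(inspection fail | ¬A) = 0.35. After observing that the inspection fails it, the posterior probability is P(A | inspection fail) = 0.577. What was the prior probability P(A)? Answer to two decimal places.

P(A) = 0.38

In odds form, posterior odds = prior odds × likelihood ratio, so prior odds = posterior odds ÷ LR.
Posterior odds = 0.577/(1−0.577) = 1.3641. LR = 0.78/0.35 = 2.2286.
Prior odds = 1.3641/2.2286 = 0.6121, so P(A) = 0.6121/(1+0.6121) ≈ 0.38.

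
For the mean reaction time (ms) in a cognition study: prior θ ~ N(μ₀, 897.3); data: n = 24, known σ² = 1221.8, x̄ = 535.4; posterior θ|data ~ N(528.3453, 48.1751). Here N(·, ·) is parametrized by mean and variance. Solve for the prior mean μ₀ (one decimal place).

The posterior mean is a precision-weighted average: μ_n = (τ₀μ₀ + τ_data·x̄)/(τ₀+τ_data), with τ₀=1/σ₀² and τ_data=n/σ².
Here τ₀ = 1/897.3 = 0.001114 and τ_data = 24/1221.8 = 0.019643, so τ_n = 0.020757.
Rearranging for μ₀: μ₀ = (μ_n·τ_n − τ_data·x̄)/τ₀ = (528.3453·0.020757 − 0.019643·535.4) / 0.001114 = 0.450001/0.001114 ≈ 404.0.

μ₀ = 404.0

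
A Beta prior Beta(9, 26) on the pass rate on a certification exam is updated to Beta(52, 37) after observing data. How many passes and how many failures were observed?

A Beta(α, β) prior with s successes and f failures in binomial data gives a Beta(α+s, β+f) posterior.
Match parameters: s=52−9=43, f=37−26=11.

43 passes and 11 failures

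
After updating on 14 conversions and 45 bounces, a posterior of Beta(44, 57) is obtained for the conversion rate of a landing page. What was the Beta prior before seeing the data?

A Beta(a, b) prior with s successes and f failures in binomial data gives a Beta(a+s, b+f) posterior.
Subtract the data counts: 44−14=30, 57−45=12.

Beta(30, 12)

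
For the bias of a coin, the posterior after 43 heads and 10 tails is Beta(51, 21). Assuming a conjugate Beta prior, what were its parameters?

Under Beta–binomial conjugacy the posterior parameters are (α+s, β+f).
Subtract the data counts: 51−43=8, 21−10=11.

Beta(8, 11)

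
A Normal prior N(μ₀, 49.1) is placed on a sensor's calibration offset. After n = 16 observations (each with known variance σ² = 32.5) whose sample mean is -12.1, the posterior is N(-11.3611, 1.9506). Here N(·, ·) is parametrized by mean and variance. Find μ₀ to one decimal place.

The posterior mean is a precision-weighted average: μ_n = (τ₀μ₀ + τ_data·x̄)/(τ₀+τ_data), with τ₀=1/σ₀² and τ_data=n/σ².
Here τ₀ = 1/49.1 = 0.020367 and τ_data = 16/32.5 = 0.492308, so τ_n = 0.512675.
Rearranging for μ₀: μ₀ = (μ_n·τ_n − τ_data·x̄)/τ₀ = (-11.3611·0.512675 − 0.492308·-12.1) / 0.020367 = 0.132375/0.020367 ≈ 6.5.

μ₀ = 6.5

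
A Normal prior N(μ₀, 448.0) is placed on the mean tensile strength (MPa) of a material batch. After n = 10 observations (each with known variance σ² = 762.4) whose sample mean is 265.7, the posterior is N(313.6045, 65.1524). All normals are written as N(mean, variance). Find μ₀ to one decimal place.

With known observation variance, the Normal–Normal posterior has precision τ_n = τ₀ + n/σ² and mean μ_n = (τ₀μ₀ + (n/σ²)x̄)/τ_n.
Here τ₀ = 1/448.0 = 0.002232 and τ_data = 10/762.4 = 0.013116, so τ_n = 0.015348.
Rearranging for μ₀: μ₀ = (μ_n·τ_n − τ_data·x̄)/τ₀ = (313.6045·0.015348 − 0.013116·265.7) / 0.002232 = 1.328281/0.002232 ≈ 595.1.

μ₀ = 595.1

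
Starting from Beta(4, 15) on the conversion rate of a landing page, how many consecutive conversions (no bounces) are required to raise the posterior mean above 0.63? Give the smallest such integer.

k = 22

After k conversions and 0 bounces the posterior is Beta(4+k, 15), with mean (4+k)/(4+15+k).
Set (4+k)/(19+k) > 0.63 and solve: k > (0.63·19 − 4)/(1 − 0.63) = 21.541.
The smallest integer exceeding 21.541 is 22.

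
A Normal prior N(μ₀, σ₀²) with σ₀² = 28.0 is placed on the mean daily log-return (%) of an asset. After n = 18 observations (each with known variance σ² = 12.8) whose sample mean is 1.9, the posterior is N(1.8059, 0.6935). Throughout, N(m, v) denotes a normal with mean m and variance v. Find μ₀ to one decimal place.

With known observation variance, the Normal–Normal posterior has precision τ_n = τ₀ + n/σ² and mean μ_n = (τ₀μ₀ + (n/σ²)x̄)/τ_n.
Here τ₀ = 1/28.0 = 0.035714 and τ_data = 18/12.8 = 1.406250, so τ_n = 1.441964.
Rearranging for μ₀: μ₀ = (μ_n·τ_n − τ_data·x̄)/τ₀ = (1.8059·1.441964 − 1.406250·1.9) / 0.035714 = -0.067832/0.035714 ≈ -1.9.

μ₀ = -1.9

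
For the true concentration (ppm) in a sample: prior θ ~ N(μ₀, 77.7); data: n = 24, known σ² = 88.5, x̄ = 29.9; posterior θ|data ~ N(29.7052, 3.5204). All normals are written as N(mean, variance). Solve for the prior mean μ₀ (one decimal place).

μ₀ = 25.6

With known observation variance, the Normal–Normal posterior has precision τ_n = τ₀ + n/σ² and mean μ_n = (τ₀μ₀ + (n/σ²)x̄)/τ_n.
Here τ₀ = 1/77.7 = 0.012870 and τ_data = 24/88.5 = 0.271186, so τ_n = 0.284056.
Rearranging for μ₀: μ₀ = (μ_n·τ_n − τ_data·x̄)/τ₀ = (29.7052·0.284056 − 0.271186·29.9) / 0.012870 = 0.329479/0.012870 ≈ 25.6.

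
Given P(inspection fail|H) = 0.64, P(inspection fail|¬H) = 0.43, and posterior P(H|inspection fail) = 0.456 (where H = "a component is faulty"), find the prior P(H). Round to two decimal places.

In odds form, posterior odds = prior odds × likelihood ratio, so prior odds = posterior odds ÷ LR.
Posterior odds = 0.456/(1−0.456) = 0.8382. LR = 0.64/0.43 = 1.4884.
Prior odds = 0.8382/1.4884 = 0.5632, so P(H) = 0.5632/(1+0.5632) ≈ 0.36.

P(H) = 0.36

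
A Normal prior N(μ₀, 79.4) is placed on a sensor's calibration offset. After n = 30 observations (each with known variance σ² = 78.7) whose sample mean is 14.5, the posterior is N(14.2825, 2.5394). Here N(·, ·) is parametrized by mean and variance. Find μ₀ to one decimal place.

The posterior mean is a precision-weighted average: μ_n = (τ₀μ₀ + τ_data·x̄)/(τ₀+τ_data), with τ₀=1/σ₀² and τ_data=n/σ².
Here τ₀ = 1/79.4 = 0.012594 and τ_data = 30/78.7 = 0.381194, so τ_n = 0.393788.
Rearranging for μ₀: μ₀ = (μ_n·τ_n − τ_data·x̄)/τ₀ = (14.2825·0.393788 − 0.381194·14.5) / 0.012594 = 0.096964/0.012594 ≈ 7.7.

μ₀ = 7.7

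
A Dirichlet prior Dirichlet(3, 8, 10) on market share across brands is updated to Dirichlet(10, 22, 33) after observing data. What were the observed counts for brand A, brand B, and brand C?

For a Dirichlet(α) prior with multinomial counts c, the posterior is Dirichlet(α + c) componentwise.
Counts are posterior − prior componentwise: 10−3=7, 22−8=14, 33−10=23.

counts (7, 14, 23)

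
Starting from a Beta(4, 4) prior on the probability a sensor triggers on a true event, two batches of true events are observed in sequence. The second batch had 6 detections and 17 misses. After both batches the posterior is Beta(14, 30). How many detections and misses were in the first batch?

4 detections and 9 misses

Because Beta–binomial updating is additive in the counts, the combined data contributed (α_post−α_prior, β_post−β_prior) successes and failures.
Total across both batches: 14−4=10 detections, 30−4=26 misses.
Subtract the second batch: 10−6=4 detections and 26−17=9 misses.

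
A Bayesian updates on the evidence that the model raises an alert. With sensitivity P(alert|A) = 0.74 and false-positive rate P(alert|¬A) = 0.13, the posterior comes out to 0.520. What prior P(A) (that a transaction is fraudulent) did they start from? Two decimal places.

In odds form, posterior odds = prior odds × likelihood ratio, so prior odds = posterior odds ÷ LR.
Posterior odds = 0.520/(1−0.520) = 1.0833. LR = 0.74/0.13 = 5.6923.
Prior odds = 1.0833/5.6923 = 0.1903, so P(A) = 0.1903/(1+0.1903) ≈ 0.16.

P(A) = 0.16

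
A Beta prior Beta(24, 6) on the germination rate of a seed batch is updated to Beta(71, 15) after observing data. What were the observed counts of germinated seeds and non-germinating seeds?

47 germinated seeds and 9 non-germinating seeds

Under Beta–binomial conjugacy the posterior parameters are (α+s, β+f).
Match parameters: s=71−24=47, f=15−6=9.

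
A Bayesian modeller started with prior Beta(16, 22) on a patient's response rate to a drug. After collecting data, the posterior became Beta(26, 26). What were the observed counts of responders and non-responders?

Under Beta–binomial conjugacy the posterior parameters are (a+s, b+f).
Match parameters: s=26−16=10, f=26−22=4.

10 responders and 4 non-responders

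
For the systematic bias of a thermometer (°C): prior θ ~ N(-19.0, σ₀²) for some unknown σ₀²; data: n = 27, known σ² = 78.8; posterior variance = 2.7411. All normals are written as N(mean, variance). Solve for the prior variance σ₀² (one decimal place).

Posterior precision equals prior precision plus data precision: 1/σ_n² = 1/σ₀² + n/σ².
So 1/σ₀² = 1/2.7411 − 27/78.8 = 0.364817 − 0.342640 = 0.022177.
Hence σ₀² = 1/0.022177 ≈ 45.1.

σ₀² = 45.1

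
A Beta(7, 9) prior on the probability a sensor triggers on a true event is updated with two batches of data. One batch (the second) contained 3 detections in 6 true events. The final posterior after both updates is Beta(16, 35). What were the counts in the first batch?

6 detections and 23 misses

Sequential conjugate updates are equivalent to a single update on the pooled data, so total successes = posterior α − prior α and total failures = posterior β − prior β.
Total across both batches: 16−7=9 detections, 35−9=26 misses.
Subtract the second batch: 9−3=6 detections and 26−3=23 misses.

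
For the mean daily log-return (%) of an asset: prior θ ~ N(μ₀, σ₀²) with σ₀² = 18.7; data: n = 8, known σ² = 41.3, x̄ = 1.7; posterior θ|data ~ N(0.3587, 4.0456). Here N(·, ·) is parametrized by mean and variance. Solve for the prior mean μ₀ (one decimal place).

μ₀ = -4.5

The posterior mean is a precision-weighted average: μ_n = (τ₀μ₀ + τ_data·x̄)/(τ₀+τ_data), with τ₀=1/σ₀² and τ_data=n/σ².
Here τ₀ = 1/18.7 = 0.053476 and τ_data = 8/41.3 = 0.193705, so τ_n = 0.247181.
Rearranging for μ₀: μ₀ = (μ_n·τ_n − τ_data·x̄)/τ₀ = (0.3587·0.247181 − 0.193705·1.7) / 0.053476 = -0.240635/0.053476 ≈ -4.5.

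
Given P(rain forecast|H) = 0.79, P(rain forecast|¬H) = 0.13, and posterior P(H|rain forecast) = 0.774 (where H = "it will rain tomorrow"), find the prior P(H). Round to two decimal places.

Bayes' rule in odds form gives O(H|E) = O(H)·[P(E|H)/P(E|¬H)], hence O(H) = O(H|E)/LR.
Posterior odds = 0.774/(1−0.774) = 3.4248. LR = 0.79/0.13 = 6.0769.
Prior odds = 3.4248/6.0769 = 0.5636, so P(H) = 0.5636/(1+0.5636) ≈ 0.36.

P(H) = 0.36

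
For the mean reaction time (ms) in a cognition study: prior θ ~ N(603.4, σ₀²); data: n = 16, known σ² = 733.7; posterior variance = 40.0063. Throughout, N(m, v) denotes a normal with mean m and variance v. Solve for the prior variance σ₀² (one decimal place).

For the Normal–Normal model with known σ², precisions add: τ_n = τ₀ + n/σ².
So 1/σ₀² = 1/40.0063 − 16/733.7 = 0.024996 − 0.021807 = 0.003189.
Hence σ₀² = 1/0.003189 ≈ 313.6.

σ₀² = 313.6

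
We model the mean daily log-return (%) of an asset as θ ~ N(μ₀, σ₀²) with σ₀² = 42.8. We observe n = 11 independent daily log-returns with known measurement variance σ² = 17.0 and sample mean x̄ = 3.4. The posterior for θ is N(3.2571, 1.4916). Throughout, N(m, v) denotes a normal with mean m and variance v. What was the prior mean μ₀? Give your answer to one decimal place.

With known observation variance, the Normal–Normal posterior has precision τ_n = τ₀ + n/σ² and mean μ_n = (τ₀μ₀ + (n/σ²)x̄)/τ_n.
Here τ₀ = 1/42.8 = 0.023364 and τ_data = 11/17.0 = 0.647059, so τ_n = 0.670423.
Rearranging for μ₀: μ₀ = (μ_n·τ_n − τ_data·x̄)/τ₀ = (3.2571·0.670423 − 0.647059·3.4) / 0.023364 = -0.016366/0.023364 ≈ -0.7.

μ₀ = -0.7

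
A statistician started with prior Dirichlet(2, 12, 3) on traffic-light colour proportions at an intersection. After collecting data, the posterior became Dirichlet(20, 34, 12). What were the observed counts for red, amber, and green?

For a Dirichlet(α) prior with multinomial counts c, the posterior is Dirichlet(α + c) componentwise.
Counts are posterior − prior componentwise: 20−2=18, 34−12=22, 12−3=9.

counts (18, 22, 9)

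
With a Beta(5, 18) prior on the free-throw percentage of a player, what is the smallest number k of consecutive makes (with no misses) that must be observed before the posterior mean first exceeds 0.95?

k = 338

After k makes and 0 misses the posterior is Beta(5+k, 18), with mean (5+k)/(5+18+k).
Set (5+k)/(23+k) > 0.95 and solve: k > (0.95·23 − 5)/(1 − 0.95) = 337.000.
The smallest integer exceeding 337.000 is 338.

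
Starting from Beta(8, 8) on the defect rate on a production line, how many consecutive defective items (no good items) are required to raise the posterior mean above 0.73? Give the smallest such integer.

k = 14

After k defective items and 0 good items the posterior is Beta(8+k, 8), with mean (8+k)/(8+8+k).
Set (8+k)/(16+k) > 0.73 and solve: k > (0.73·16 − 8)/(1 − 0.73) = 13.630.
The smallest integer exceeding 13.630 is 14, and checking k=14: (22)/(30) = 0.7333 > 0.73.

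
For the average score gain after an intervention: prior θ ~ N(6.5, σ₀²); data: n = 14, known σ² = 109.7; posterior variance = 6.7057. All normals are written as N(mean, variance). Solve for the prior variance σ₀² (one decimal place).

For the Normal–Normal model with known σ², precisions add: τ_n = τ₀ + n/σ².
So 1/σ₀² = 1/6.7057 − 14/109.7 = 0.149127 − 0.127621 = 0.021506.
Hence σ₀² = 1/0.021506 ≈ 46.5.

σ₀² = 46.5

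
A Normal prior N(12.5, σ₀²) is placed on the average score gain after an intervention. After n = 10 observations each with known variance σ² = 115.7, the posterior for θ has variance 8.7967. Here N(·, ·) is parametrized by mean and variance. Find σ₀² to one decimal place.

σ₀² = 36.7

For the Normal–Normal model with known σ², precisions add: τ_n = τ₀ + n/σ².
So 1/σ₀² = 1/8.7967 − 10/115.7 = 0.113679 − 0.086430 = 0.027249.
Hence σ₀² = 1/0.027249 ≈ 36.7.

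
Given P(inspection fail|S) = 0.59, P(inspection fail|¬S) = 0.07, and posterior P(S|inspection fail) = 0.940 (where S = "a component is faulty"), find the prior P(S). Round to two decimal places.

Bayes' rule in odds form gives O(S|E) = O(S)·[P(E|S)/P(E|¬S)], hence O(S) = O(S|E)/LR.
Posterior odds = 0.940/(1−0.940) = 15.6667. LR = 0.59/0.07 = 8.4286.
Prior odds = 15.6667/8.4286 = 1.8588, so P(S) = 1.8588/(1+1.8588) ≈ 0.65.

P(S) = 0.65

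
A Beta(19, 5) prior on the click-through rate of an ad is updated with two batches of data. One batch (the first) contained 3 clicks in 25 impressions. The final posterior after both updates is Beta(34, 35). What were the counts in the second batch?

12 clicks and 8 non-clicks

Because Beta–binomial updating is additive in the counts, the combined data contributed (α_post−α_prior, β_post−β_prior) successes and failures.
Total across both batches: 34−19=15 clicks, 35−5=30 non-clicks.
Subtract the first batch: 15−3=12 clicks and 30−22=8 non-clicks.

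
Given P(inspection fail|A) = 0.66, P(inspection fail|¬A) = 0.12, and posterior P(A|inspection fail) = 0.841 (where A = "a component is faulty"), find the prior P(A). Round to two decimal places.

Bayes' rule in odds form gives O(A|E) = O(A)·[P(E|A)/P(E|¬A)], hence O(A) = O(A|E)/LR.
Posterior odds = 0.841/(1−0.841) = 5.2893. LR = 0.66/0.12 = 5.5000.
Prior odds = 5.2893/5.5000 = 0.9617, so P(A) = 0.9617/(1+0.9617) ≈ 0.49.

P(A) = 0.49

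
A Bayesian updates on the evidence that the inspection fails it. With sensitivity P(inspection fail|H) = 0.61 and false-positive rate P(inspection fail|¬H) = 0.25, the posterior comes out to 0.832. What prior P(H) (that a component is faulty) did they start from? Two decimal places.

P(H) = 0.67

In odds form, posterior odds = prior odds × likelihood ratio, so prior odds = posterior odds ÷ LR.
Posterior odds = 0.832/(1−0.832) = 4.9524. LR = 0.61/0.25 = 2.4400.
Prior odds = 4.9524/2.4400 = 2.0297, so P(H) = 2.0297/(1+2.0297) ≈ 0.67.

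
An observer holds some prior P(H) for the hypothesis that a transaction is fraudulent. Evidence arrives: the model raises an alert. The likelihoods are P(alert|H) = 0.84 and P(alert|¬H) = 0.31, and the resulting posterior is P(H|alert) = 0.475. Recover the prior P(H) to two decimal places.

P(H) = 0.25

Bayes' rule in odds form gives O(H|E) = O(H)·[P(E|H)/P(E|¬H)], hence O(H) = O(H|E)/LR.
Posterior odds = 0.475/(1−0.475) = 0.9048. LR = 0.84/0.31 = 2.7097.
Prior odds = 0.9048/2.7097 = 0.3339, so P(H) = 0.3339/(1+0.3339) ≈ 0.25.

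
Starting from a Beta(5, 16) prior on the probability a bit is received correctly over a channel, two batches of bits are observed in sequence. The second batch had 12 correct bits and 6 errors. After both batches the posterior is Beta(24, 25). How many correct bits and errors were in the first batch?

Because Beta–binomial updating is additive in the counts, the combined data contributed (α_post−α_prior, β_post−β_prior) successes and failures.
Total across both batches: 24−5=19 correct bits, 25−16=9 errors.
Subtract the second batch: 19−12=7 correct bits and 9−6=3 errors.

7 correct bits and 3 errors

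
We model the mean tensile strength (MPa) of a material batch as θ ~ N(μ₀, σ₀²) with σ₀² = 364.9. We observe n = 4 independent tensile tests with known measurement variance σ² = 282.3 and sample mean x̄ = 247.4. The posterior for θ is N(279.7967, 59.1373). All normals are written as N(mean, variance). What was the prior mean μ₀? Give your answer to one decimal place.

With known observation variance, the Normal–Normal posterior has precision τ_n = τ₀ + n/σ² and mean μ_n = (τ₀μ₀ + (n/σ²)x̄)/τ_n.
Here τ₀ = 1/364.9 = 0.002740 and τ_data = 4/282.3 = 0.014169, so τ_n = 0.016909.
Rearranging for μ₀: μ₀ = (μ_n·τ_n − τ_data·x̄)/τ₀ = (279.7967·0.016909 − 0.014169·247.4) / 0.002740 = 1.225672/0.002740 ≈ 447.3.

μ₀ = 447.3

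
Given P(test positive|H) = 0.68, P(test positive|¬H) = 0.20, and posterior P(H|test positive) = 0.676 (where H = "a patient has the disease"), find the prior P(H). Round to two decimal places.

P(H) = 0.38

Bayes' rule in odds form gives O(H|E) = O(H)·[P(E|H)/P(E|¬H)], hence O(H) = O(H|E)/LR.
Posterior odds = 0.676/(1−0.676) = 2.0864. LR = 0.68/0.20 = 3.4000.
Prior odds = 2.0864/3.4000 = 0.6136, so P(H) = 0.6136/(1+0.6136) ≈ 0.38.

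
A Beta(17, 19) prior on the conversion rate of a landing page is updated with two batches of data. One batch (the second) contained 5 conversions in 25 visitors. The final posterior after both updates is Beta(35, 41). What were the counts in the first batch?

Sequential conjugate updates are equivalent to a single update on the pooled data, so total successes = posterior α − prior α and total failures = posterior β − prior β.
Total across both batches: 35−17=18 conversions, 41−19=22 bounces.
Subtract the second batch: 18−5=13 conversions and 22−20=2 bounces.

13 conversions and 2 bounces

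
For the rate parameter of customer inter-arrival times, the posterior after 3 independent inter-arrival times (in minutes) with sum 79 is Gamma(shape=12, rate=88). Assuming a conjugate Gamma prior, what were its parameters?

Gamma–exponential conjugacy: posterior shape = α + n, posterior rate = β + Σtᵢ.
So α = 12 − 3 = 9 and β = 88 − 79 = 9.

Gamma(shape=9, rate=9)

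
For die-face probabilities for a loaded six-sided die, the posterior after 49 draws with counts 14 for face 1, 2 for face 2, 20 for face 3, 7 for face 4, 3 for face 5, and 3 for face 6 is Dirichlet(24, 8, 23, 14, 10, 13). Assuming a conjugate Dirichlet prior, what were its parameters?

For a Dirichlet(α) prior with multinomial counts c, the posterior is Dirichlet(α + c) componentwise.
Subtract each count from the matching posterior parameter: 24−14=10, 8−2=6, 23−20=3, 14−7=7, 10−3=7, 13−3=10.

Dirichlet(10, 6, 3, 7, 7, 10)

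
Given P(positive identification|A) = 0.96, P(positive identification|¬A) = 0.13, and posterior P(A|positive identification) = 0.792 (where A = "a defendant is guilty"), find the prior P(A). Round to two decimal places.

Bayes' rule in odds form gives O(A|E) = O(A)·[P(E|A)/P(E|¬A)], hence O(A) = O(A|E)/LR.
Posterior odds = 0.792/(1−0.792) = 3.8077. LR = 0.96/0.13 = 7.3846.
Prior odds = 3.8077/7.3846 = 0.5156, so P(A) = 0.5156/(1+0.5156) ≈ 0.34.

P(A) = 0.34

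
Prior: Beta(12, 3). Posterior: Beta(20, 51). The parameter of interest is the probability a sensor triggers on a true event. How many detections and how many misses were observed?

8 detections and 48 misses

Beta is conjugate to the binomial likelihood: posterior = Beta(a+s, b+f).
Match parameters: s=20−12=8, f=51−3=48.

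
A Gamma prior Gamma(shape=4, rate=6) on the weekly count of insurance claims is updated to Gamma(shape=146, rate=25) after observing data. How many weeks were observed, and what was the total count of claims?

n = 19 weeks with total 142 claims

Gamma–Poisson conjugacy: posterior shape = α + Σxᵢ, posterior rate = β + n.
Matching: Σxᵢ = 146 − 4 = 142 and n = 25 − 6 = 19.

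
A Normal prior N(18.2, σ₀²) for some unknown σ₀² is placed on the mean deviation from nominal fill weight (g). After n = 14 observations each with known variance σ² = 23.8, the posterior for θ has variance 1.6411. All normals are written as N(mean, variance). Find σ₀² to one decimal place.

For the Normal–Normal model with known σ², precisions add: τ_n = τ₀ + n/σ².
So 1/σ₀² = 1/1.6411 − 14/23.8 = 0.609347 − 0.588235 = 0.021112.
Hence σ₀² = 1/0.021112 ≈ 47.4.

σ₀² = 47.4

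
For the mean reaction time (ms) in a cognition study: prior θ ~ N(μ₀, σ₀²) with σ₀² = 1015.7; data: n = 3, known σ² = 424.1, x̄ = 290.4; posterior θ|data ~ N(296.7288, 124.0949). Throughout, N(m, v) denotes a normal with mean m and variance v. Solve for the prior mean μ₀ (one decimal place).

μ₀ = 342.2

With known observation variance, the Normal–Normal posterior has precision τ_n = τ₀ + n/σ² and mean μ_n = (τ₀μ₀ + (n/σ²)x̄)/τ_n.
Here τ₀ = 1/1015.7 = 0.000985 and τ_data = 3/424.1 = 0.007074, so τ_n = 0.008059.
Rearranging for μ₀: μ₀ = (μ_n·τ_n − τ_data·x̄)/τ₀ = (296.7288·0.008059 − 0.007074·290.4) / 0.000985 = 0.337048/0.000985 ≈ 342.2.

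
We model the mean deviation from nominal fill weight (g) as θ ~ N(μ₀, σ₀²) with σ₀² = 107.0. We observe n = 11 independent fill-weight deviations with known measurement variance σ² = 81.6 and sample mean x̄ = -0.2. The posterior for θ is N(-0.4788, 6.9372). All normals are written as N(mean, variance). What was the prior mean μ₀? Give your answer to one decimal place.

μ₀ = -4.5

With known observation variance, the Normal–Normal posterior has precision τ_n = τ₀ + n/σ² and mean μ_n = (τ₀μ₀ + (n/σ²)x̄)/τ_n.
Here τ₀ = 1/107.0 = 0.009346 and τ_data = 11/81.6 = 0.134804, so τ_n = 0.144150.
Rearranging for μ₀: μ₀ = (μ_n·τ_n − τ_data·x̄)/τ₀ = (-0.4788·0.144150 − 0.134804·-0.2) / 0.009346 = -0.042058/0.009346 ≈ -4.5.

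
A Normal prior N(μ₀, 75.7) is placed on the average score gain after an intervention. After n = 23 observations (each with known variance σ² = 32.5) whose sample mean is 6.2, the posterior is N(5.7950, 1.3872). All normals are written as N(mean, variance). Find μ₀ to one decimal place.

With known observation variance, the Normal–Normal posterior has precision τ_n = τ₀ + n/σ² and mean μ_n = (τ₀μ₀ + (n/σ²)x̄)/τ_n.
Here τ₀ = 1/75.7 = 0.013210 and τ_data = 23/32.5 = 0.707692, so τ_n = 0.720902.
Rearranging for μ₀: μ₀ = (μ_n·τ_n − τ_data·x̄)/τ₀ = (5.7950·0.720902 − 0.707692·6.2) / 0.013210 = -0.210063/0.013210 ≈ -15.9.

μ₀ = -15.9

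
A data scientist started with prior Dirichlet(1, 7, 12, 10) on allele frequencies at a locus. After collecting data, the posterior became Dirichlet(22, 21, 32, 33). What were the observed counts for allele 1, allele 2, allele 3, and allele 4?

counts (21, 14, 20, 23)

For a Dirichlet(α) prior with multinomial counts c, the posterior is Dirichlet(α + c) componentwise.
Counts are posterior − prior componentwise: 22−1=21, 21−7=14, 32−12=20, 33−10=23.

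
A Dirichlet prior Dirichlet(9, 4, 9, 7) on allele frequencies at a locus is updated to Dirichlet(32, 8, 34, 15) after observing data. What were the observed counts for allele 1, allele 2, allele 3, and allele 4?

For a Dirichlet(α) prior with multinomial counts c, the posterior is Dirichlet(α + c) componentwise.
Counts are posterior − prior componentwise: 32−9=23, 8−4=4, 34−9=25, 15−7=8.

counts (23, 4, 25, 8)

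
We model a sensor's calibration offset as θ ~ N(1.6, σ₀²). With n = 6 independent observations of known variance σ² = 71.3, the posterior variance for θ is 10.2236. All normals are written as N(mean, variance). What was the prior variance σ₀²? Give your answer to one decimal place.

σ₀² = 73.2

For the Normal–Normal model with known σ², precisions add: τ_n = τ₀ + n/σ².
So 1/σ₀² = 1/10.2236 − 6/71.3 = 0.097813 − 0.084151 = 0.013662.
Hence σ₀² = 1/0.013662 ≈ 73.2.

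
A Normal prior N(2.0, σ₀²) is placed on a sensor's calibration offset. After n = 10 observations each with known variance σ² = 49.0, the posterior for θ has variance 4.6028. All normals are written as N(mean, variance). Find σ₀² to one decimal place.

For the Normal–Normal model with known σ², precisions add: τ_n = τ₀ + n/σ².
So 1/σ₀² = 1/4.6028 − 10/49.0 = 0.217259 − 0.204082 = 0.013177.
Hence σ₀² = 1/0.013177 ≈ 75.9.

σ₀² = 75.9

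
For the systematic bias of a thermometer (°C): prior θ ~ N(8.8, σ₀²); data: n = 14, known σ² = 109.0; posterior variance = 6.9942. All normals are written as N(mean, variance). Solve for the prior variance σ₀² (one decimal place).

σ₀² = 68.8

For the Normal–Normal model with known σ², precisions add: τ_n = τ₀ + n/σ².
So 1/σ₀² = 1/6.9942 − 14/109.0 = 0.142976 − 0.128440 = 0.014536.
Hence σ₀² = 1/0.014536 ≈ 68.8.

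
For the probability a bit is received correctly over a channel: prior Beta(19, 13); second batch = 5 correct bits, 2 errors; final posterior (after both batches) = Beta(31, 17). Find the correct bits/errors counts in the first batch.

Because Beta–binomial updating is additive in the counts, the combined data contributed (α_post−α_prior, β_post−β_prior) successes and failures.
Total across both batches: 31−19=12 correct bits, 17−13=4 errors.
Subtract the second batch: 12−5=7 correct bits and 4−2=2 errors.

7 correct bits and 2 errors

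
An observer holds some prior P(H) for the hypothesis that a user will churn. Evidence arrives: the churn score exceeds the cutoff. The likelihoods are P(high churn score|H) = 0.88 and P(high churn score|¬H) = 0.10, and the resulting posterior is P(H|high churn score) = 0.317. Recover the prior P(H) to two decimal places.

Bayes' rule in odds form gives O(H|E) = O(H)·[P(E|H)/P(E|¬H)], hence O(H) = O(H|E)/LR.
Posterior odds = 0.317/(1−0.317) = 0.4641. LR = 0.88/0.10 = 8.8000.
Prior odds = 0.4641/8.8000 = 0.0527, so P(H) = 0.0527/(1+0.0527) ≈ 0.05.

P(H) = 0.05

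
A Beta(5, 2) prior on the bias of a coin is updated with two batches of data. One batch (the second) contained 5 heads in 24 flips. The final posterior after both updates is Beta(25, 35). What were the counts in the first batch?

Because Beta–binomial updating is additive in the counts, the combined data contributed (α_post−α_prior, β_post−β_prior) successes and failures.
Total across both batches: 25−5=20 heads, 35−2=33 tails.
Subtract the second batch: 20−5=15 heads and 33−19=14 tails.

15 heads and 14 tails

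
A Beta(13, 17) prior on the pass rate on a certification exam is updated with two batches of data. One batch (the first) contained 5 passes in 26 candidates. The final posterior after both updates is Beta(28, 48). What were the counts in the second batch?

Sequential conjugate updates are equivalent to a single update on the pooled data, so total successes = posterior α − prior α and total failures = posterior β − prior β.
Total across both batches: 28−13=15 passes, 48−17=31 failures.
Subtract the first batch: 15−5=10 passes and 31−21=10 failures.

10 passes and 10 failures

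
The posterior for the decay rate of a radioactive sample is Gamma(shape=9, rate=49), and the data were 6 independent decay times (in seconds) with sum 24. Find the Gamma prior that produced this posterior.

Gamma(shape=3, rate=25)

Gamma–exponential conjugacy: posterior shape = α + n, posterior rate = β + Σtᵢ.
So α = 9 − 6 = 3 and β = 49 − 24 = 25.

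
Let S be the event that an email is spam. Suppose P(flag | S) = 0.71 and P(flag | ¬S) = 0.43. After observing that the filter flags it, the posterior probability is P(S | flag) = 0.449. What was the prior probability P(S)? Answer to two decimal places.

In odds form, posterior odds = prior odds × likelihood ratio, so prior odds = posterior odds ÷ LR.
Posterior odds = 0.449/(1−0.449) = 0.8149. LR = 0.71/0.43 = 1.6512.
Prior odds = 0.8149/1.6512 = 0.4935, so P(S) = 0.4935/(1+0.4935) ≈ 0.33.

P(S) = 0.33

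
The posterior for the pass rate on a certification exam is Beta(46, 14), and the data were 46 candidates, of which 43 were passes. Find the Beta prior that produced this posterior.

Under Beta–binomial conjugacy the posterior parameters are (α+s, β+f).
Subtract the data counts: 46−43=3, 14−3=11.

Beta(3, 11)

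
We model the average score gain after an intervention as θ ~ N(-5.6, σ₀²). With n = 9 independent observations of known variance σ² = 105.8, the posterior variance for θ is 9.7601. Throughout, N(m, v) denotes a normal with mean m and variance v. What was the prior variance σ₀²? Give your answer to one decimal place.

For the Normal–Normal model with known σ², precisions add: τ_n = τ₀ + n/σ².
So 1/σ₀² = 1/9.7601 − 9/105.8 = 0.102458 − 0.085066 = 0.017392.
Hence σ₀² = 1/0.017392 ≈ 57.5.

σ₀² = 57.5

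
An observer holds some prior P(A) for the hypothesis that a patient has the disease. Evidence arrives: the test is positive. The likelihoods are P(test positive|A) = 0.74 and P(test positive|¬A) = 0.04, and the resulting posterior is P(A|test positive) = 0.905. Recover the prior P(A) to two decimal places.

In odds form, posterior odds = prior odds × likelihood ratio, so prior odds = posterior odds ÷ LR.
Posterior odds = 0.905/(1−0.905) = 9.5263. LR = 0.74/0.04 = 18.5000.
Prior odds = 9.5263/18.5000 = 0.5149, so P(A) = 0.5149/(1+0.5149) ≈ 0.34.

P(A) = 0.34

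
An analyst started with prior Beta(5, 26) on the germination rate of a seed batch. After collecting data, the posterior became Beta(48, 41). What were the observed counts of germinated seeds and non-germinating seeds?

Under Beta–binomial conjugacy the posterior parameters are (a+s, b+f).
So s = 48 − 5 = 43 and f = 41 − 26 = 15.

43 germinated seeds and 15 non-germinating seeds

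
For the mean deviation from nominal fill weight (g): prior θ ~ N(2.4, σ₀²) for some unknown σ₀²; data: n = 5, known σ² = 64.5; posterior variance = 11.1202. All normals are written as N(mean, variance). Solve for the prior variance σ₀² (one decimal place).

For the Normal–Normal model with known σ², precisions add: τ_n = τ₀ + n/σ².
So 1/σ₀² = 1/11.1202 − 5/64.5 = 0.089926 − 0.077519 = 0.012407.
Hence σ₀² = 1/0.012407 ≈ 80.6.

σ₀² = 80.6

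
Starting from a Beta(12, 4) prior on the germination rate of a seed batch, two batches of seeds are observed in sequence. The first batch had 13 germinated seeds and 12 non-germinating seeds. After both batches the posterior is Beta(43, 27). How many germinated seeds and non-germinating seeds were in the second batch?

Because Beta–binomial updating is additive in the counts, the combined data contributed (α_post−α_prior, β_post−β_prior) successes and failures.
Total across both batches: 43−12=31 germinated seeds, 27−4=23 non-germinating seeds.
Subtract the first batch: 31−13=18 germinated seeds and 23−12=11 non-germinating seeds.

18 germinated seeds and 11 non-germinating seeds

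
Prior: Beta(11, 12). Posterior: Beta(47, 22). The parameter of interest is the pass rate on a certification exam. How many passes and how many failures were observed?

36 passes and 10 failures

Under Beta–binomial conjugacy the posterior parameters are (α+s, β+f).
Match parameters: s=47−11=36, f=22−12=10.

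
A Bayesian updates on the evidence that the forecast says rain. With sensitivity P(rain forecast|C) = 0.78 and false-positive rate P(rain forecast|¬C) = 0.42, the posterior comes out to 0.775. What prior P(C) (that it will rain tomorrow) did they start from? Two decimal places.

In odds form, posterior odds = prior odds × likelihood ratio, so prior odds = posterior odds ÷ LR.
Posterior odds = 0.775/(1−0.775) = 3.4444. LR = 0.78/0.42 = 1.8571.
Prior odds = 3.4444/1.8571 = 1.8547, so P(C) = 1.8547/(1+1.8547) ≈ 0.65.

P(C) = 0.65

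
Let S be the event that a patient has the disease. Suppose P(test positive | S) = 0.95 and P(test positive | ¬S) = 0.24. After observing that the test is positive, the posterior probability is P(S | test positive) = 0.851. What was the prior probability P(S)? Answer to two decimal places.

P(S) = 0.59

In odds form, posterior odds = prior odds × likelihood ratio, so prior odds = posterior odds ÷ LR.
Posterior odds = 0.851/(1−0.851) = 5.7114. LR = 0.95/0.24 = 3.9583.
Prior odds = 5.7114/3.9583 = 1.4429, so P(S) = 1.4429/(1+1.4429) ≈ 0.59.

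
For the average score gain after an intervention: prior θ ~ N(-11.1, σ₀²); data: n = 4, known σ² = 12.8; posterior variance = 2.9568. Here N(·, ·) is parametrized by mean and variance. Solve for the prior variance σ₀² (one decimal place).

For the Normal–Normal model with known σ², precisions add: τ_n = τ₀ + n/σ².
So 1/σ₀² = 1/2.9568 − 4/12.8 = 0.338203 − 0.312500 = 0.025703.
Hence σ₀² = 1/0.025703 ≈ 38.9.

σ₀² = 38.9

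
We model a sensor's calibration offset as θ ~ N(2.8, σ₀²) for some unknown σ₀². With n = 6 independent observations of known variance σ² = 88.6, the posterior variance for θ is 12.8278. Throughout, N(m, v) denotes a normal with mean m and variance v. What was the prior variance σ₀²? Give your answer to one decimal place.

σ₀² = 97.7

For the Normal–Normal model with known σ², precisions add: τ_n = τ₀ + n/σ².
So 1/σ₀² = 1/12.8278 − 6/88.6 = 0.077956 − 0.067720 = 0.010236.
Hence σ₀² = 1/0.010236 ≈ 97.7.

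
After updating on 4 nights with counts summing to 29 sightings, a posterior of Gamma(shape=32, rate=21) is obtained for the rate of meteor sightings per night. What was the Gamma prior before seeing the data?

Gamma(shape=3, rate=17)

Gamma–Poisson conjugacy: posterior shape = α + Σxᵢ, posterior rate = β + n.
So α = 32 − 29 = 3 and β = 21 − 4 = 17.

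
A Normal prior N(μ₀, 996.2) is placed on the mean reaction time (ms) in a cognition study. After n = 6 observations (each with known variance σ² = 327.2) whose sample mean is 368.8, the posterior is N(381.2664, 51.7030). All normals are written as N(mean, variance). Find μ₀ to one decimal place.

With known observation variance, the Normal–Normal posterior has precision τ_n = τ₀ + n/σ² and mean μ_n = (τ₀μ₀ + (n/σ²)x̄)/τ_n.
Here τ₀ = 1/996.2 = 0.001004 and τ_data = 6/327.2 = 0.018337, so τ_n = 0.019341.
Rearranging for μ₀: μ₀ = (μ_n·τ_n − τ_data·x̄)/τ₀ = (381.2664·0.019341 − 0.018337·368.8) / 0.001004 = 0.611388/0.001004 ≈ 609.0.

μ₀ = 609.0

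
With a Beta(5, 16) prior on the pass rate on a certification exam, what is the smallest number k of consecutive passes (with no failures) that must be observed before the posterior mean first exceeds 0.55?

k = 15

After k passes and 0 failures the posterior is Beta(5+k, 16), with mean (5+k)/(5+16+k).
Set (5+k)/(21+k) > 0.55 and solve: k > (0.55·21 − 5)/(1 − 0.55) = 14.556.
The smallest integer exceeding 14.556 is 15.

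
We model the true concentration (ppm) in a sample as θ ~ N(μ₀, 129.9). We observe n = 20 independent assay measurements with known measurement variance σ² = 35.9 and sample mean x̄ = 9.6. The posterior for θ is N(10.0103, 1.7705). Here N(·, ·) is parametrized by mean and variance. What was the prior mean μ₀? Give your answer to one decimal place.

With known observation variance, the Normal–Normal posterior has precision τ_n = τ₀ + n/σ² and mean μ_n = (τ₀μ₀ + (n/σ²)x̄)/τ_n.
Here τ₀ = 1/129.9 = 0.007698 and τ_data = 20/35.9 = 0.557103, so τ_n = 0.564801.
Rearranging for μ₀: μ₀ = (μ_n·τ_n − τ_data·x̄)/τ₀ = (10.0103·0.564801 − 0.557103·9.6) / 0.007698 = 0.305639/0.007698 ≈ 39.7.

μ₀ = 39.7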